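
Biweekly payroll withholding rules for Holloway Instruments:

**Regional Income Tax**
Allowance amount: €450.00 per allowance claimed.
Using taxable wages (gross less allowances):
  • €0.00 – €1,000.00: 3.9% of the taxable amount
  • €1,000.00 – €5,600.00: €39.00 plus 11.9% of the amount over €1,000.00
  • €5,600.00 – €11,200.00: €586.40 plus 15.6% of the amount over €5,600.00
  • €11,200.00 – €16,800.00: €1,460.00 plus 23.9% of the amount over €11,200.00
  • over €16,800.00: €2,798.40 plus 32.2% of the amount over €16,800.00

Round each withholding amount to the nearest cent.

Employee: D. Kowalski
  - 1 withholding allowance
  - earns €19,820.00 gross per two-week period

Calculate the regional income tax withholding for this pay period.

Regional Income Tax: taxable = €19,820.00 − 1×€450.00 = €19,370.00
  €2,798.40 + 32.2% × (€19,370.00 − €16,800.00) = €2,798.40 + 32.2% × €2,570.00 = €3,625.94

€3,625.94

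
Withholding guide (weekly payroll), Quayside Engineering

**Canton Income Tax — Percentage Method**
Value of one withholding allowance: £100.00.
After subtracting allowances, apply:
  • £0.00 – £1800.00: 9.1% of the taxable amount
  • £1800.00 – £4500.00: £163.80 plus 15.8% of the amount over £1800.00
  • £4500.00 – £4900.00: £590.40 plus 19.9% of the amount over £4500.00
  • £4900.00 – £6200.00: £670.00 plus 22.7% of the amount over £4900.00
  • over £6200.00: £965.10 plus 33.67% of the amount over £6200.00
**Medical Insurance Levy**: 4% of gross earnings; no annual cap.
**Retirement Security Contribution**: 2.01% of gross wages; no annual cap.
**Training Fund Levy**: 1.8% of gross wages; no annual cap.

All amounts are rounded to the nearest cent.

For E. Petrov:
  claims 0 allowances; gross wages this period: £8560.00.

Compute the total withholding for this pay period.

Canton Income Tax: taxable = £8560.00
  £965.10 + 33.67% × (£8560.00 − £6200.00) = £965.10 + 33.67% × £2360.00 = £1759.71
Medical Insurance Levy: 4% × £8560.00 = £342.40
Retirement Security Contribution: 2.01% × £8560.00 = £172.06
Training Fund Levy: 1.8% × £8560.00 = £154.08
Total: £1759.71 + £342.40 + £172.06 + £154.08 = £2428.25

£2428.25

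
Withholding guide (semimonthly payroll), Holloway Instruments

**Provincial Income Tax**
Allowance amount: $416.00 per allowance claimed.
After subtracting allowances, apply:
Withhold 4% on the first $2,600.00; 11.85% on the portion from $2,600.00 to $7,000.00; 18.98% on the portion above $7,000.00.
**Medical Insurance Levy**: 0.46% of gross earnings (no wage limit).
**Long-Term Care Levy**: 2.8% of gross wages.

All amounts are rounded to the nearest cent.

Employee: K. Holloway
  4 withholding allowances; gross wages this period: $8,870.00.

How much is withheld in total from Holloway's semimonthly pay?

Provincial Income Tax: taxable = $8,870.00 − 4×$416.00 = $7,206.00
  $625.40 + 18.98% × ($7,206.00 − $7,000.00) = $625.40 + 18.98% × $206.00 = $664.50
Medical Insurance Levy: 0.46% × $8,870.00 = $40.80
Long-Term Care Levy: 2.8% × $8,870.00 = $248.36
Total: $664.50 + $40.80 + $248.36 = $953.66

$953.66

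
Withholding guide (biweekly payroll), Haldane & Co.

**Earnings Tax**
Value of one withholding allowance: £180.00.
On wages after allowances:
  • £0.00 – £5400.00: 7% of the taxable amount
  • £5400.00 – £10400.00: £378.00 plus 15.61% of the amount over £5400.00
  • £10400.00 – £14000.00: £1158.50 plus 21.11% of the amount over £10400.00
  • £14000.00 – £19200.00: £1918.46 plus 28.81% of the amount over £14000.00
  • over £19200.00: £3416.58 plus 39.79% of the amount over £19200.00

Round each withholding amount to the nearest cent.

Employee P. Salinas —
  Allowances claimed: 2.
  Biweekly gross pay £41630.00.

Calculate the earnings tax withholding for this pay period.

£12198.23

Earnings Tax: taxable = £41630.00 − 2×£180.00 = £41270.00
  £3416.58 + 39.79% × (£41270.00 − £19200.00) = £3416.58 + 39.79% × £22070.00 = £12198.23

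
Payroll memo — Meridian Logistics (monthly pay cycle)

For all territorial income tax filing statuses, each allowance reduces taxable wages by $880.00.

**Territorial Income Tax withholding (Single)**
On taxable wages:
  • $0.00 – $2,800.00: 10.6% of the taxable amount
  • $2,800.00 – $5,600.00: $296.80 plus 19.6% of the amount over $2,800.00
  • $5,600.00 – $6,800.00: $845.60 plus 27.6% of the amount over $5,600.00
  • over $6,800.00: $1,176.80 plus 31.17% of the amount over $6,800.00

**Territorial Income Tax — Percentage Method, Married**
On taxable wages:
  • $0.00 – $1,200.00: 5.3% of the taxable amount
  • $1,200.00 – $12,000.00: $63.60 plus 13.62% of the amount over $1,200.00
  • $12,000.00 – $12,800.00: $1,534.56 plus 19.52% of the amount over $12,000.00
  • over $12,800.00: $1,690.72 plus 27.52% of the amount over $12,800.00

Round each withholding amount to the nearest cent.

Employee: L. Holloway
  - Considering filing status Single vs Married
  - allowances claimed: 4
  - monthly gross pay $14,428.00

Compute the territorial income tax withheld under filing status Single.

$2,457.26

Territorial Income Tax (Single): taxable = $14,428.00 − 4×$880.00 = $10,908.00
  $1,176.80 + 31.17% × ($10,908.00 − $6,800.00) = $1,176.80 + 31.17% × $4,108.00 = $2,457.26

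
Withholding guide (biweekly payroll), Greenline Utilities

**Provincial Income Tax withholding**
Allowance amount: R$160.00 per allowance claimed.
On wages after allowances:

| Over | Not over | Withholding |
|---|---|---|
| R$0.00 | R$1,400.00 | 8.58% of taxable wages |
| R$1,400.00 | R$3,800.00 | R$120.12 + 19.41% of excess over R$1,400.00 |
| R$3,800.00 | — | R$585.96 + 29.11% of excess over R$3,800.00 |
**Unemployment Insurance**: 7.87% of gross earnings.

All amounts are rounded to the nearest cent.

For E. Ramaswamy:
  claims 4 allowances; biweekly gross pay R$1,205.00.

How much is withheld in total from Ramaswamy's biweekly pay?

R$143.31

Provincial Income Tax: taxable = R$1,205.00 − 4×R$160.00 = R$565.00
  8.58% × R$565.00 = R$48.48
Unemployment Insurance: 7.87% × R$1,205.00 = R$94.83
Total: R$48.48 + R$94.83 = R$143.31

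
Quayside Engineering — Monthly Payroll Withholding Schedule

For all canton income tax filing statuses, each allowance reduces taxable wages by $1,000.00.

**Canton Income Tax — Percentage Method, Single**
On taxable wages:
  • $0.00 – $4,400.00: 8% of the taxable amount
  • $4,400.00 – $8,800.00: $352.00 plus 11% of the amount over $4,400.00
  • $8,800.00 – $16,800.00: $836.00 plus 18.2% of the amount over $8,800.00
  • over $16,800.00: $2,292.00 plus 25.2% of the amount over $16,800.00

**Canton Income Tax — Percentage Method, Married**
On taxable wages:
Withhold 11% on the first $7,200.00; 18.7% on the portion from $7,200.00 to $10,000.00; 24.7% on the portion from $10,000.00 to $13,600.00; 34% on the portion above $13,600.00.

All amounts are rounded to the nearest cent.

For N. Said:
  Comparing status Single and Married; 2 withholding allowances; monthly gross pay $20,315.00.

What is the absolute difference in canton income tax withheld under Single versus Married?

Canton Income Tax (Single): taxable = $20,315.00 − 2×$1,000.00 = $18,315.00
  $2,292.00 + 25.2% × ($18,315.00 − $16,800.00) = $2,292.00 + 25.2% × $1,515.00 = $2,673.78
Canton Income Tax (Married): taxable = $20,315.00 − 2×$1,000.00 = $18,315.00
  $2,204.80 + 34% × ($18,315.00 − $13,600.00) = $2,204.80 + 34% × $4,715.00 = $3,807.90
Difference: |$2,673.78 − $3,807.90| = $1,134.12 (higher under Married)

$1,134.12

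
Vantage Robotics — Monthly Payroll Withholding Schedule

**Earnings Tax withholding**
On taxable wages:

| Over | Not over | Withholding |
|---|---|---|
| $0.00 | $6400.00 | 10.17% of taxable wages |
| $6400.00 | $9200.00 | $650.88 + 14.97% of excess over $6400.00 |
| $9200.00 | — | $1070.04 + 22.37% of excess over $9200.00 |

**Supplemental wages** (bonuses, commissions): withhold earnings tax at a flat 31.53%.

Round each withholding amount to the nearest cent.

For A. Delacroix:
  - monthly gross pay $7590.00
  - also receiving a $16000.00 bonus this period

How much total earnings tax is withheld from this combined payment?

$5873.82

Earnings Tax: taxable = $7590.00
  $650.88 + 14.97% × ($7590.00 − $6400.00) = $650.88 + 14.97% × $1190.00 = $829.02
Supplemental (31.53% flat on bonus): 31.53% × $16000.00 = $5044.80
Total earnings tax: $829.02 + $5044.80 = $5873.82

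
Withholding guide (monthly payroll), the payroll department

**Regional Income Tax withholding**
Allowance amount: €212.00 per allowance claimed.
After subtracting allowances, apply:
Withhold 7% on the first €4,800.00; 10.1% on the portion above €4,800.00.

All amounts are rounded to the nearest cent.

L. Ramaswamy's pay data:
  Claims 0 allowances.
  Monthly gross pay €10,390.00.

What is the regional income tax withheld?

€900.59

Regional Income Tax: taxable = €10,390.00
  €336.00 + 10.1% × (€10,390.00 − €4,800.00) = €336.00 + 10.1% × €5,590.00 = €900.59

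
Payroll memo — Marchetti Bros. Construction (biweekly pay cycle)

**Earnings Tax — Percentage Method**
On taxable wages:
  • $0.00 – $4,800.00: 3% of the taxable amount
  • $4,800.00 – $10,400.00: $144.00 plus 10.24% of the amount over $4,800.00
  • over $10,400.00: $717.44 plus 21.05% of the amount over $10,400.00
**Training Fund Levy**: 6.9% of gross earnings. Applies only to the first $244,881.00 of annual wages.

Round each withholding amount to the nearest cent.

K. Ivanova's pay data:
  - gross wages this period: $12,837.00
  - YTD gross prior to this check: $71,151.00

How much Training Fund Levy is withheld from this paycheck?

$885.75

Training Fund Levy: 6.9% × $12,837.00 = $885.75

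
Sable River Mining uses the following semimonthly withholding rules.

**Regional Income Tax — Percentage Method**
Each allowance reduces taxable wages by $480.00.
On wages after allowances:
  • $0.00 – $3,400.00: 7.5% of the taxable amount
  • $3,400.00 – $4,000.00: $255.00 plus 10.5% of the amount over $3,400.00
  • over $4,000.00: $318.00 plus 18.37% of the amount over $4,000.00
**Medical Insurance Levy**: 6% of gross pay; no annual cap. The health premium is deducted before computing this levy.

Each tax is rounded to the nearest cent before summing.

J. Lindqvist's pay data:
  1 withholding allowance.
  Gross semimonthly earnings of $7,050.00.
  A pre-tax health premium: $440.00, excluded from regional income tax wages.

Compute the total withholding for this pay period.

$1,105.88

Regional Income Tax: taxable = $7,050.00 − $440.00 − 1×$480.00 = $6,130.00
  $318.00 + 18.37% × ($6,130.00 − $4,000.00) = $318.00 + 18.37% × $2,130.00 = $709.28
Medical Insurance Levy: 6% × $6,610.00 = $396.60
Total: $709.28 + $396.60 = $1,105.88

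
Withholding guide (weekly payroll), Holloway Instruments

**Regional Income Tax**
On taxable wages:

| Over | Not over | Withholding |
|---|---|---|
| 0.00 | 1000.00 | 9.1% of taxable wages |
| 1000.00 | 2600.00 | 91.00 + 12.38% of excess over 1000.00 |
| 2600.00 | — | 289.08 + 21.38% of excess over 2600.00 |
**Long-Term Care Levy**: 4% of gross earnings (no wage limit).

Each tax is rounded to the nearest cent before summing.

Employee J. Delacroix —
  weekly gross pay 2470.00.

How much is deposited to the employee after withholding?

2098.21

Regional Income Tax: taxable = 2470.00
  91.00 + 12.38% × (2470.00 − 1000.00) = 91.00 + 12.38% × 1470.00 = 272.99
Long-Term Care Levy: 4% × 2470.00 = 98.80
Total withheld: 272.99 + 98.80 = 371.79
Net pay: 2470.00 − 371.79 = 2098.21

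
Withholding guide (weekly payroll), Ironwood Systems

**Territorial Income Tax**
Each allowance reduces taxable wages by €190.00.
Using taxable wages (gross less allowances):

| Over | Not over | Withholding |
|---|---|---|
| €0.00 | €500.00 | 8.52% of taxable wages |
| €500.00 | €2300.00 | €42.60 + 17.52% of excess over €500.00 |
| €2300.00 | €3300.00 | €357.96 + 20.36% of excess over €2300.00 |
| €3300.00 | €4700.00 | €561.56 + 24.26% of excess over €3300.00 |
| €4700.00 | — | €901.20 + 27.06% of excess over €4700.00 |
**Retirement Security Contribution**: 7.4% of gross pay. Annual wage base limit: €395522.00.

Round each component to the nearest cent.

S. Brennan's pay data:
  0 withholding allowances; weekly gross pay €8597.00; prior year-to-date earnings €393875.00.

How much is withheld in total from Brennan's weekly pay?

€2077.61

Territorial Income Tax: taxable = €8597.00
  €901.20 + 27.06% × (€8597.00 − €4700.00) = €901.20 + 27.06% × €3897.00 = €1955.73
Retirement Security Contribution: cap €395522.00 − YTD €393875.00 = €1647.00 subject; 7.4% × €1647.00 = €121.88
Total: €1955.73 + €121.88 = €2077.61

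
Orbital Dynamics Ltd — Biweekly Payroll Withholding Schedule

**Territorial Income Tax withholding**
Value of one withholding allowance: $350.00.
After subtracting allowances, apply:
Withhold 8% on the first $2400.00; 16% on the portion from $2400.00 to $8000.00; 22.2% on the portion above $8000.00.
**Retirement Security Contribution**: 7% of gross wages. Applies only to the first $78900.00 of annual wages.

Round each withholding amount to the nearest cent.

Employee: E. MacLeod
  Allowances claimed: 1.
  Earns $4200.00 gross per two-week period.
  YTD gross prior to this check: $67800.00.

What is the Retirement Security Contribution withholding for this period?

$294.00

Retirement Security Contribution: 7% × $4200.00 = $294.00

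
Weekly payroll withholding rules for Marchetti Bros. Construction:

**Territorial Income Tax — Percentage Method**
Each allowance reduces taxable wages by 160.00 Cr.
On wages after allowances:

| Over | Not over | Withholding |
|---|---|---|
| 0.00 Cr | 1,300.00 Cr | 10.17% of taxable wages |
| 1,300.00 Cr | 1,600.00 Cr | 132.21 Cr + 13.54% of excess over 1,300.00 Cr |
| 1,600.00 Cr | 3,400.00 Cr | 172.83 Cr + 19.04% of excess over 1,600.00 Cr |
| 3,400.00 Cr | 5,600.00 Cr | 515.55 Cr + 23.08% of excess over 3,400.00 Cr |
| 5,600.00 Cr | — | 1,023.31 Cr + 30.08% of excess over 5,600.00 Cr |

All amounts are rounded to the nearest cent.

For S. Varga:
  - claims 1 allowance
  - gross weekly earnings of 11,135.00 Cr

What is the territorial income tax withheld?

Territorial Income Tax: taxable = 11,135.00 Cr − 1×160.00 Cr = 10,975.00 Cr
  1,023.31 Cr + 30.08% × (10,975.00 Cr − 5,600.00 Cr) = 1,023.31 Cr + 30.08% × 5,375.00 Cr = 2,640.11 Cr

2,640.11 Cr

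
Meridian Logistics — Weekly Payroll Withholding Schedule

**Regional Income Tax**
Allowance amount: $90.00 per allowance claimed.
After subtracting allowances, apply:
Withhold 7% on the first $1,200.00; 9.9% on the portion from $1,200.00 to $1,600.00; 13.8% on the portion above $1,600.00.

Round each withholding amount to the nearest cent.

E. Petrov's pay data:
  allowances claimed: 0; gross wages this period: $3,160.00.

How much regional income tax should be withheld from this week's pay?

$338.88

Regional Income Tax: taxable = $3,160.00
  $123.60 + 13.8% × ($3,160.00 − $1,600.00) = $123.60 + 13.8% × $1,560.00 = $338.88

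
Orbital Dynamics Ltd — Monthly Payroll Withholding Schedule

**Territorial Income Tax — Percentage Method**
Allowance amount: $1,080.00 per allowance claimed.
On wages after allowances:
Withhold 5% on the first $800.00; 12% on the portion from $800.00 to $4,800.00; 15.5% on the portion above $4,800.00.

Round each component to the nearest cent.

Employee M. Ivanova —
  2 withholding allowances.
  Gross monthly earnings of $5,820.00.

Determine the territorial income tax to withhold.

$383.20

Territorial Income Tax: taxable = $5,820.00 − 2×$1,080.00 = $3,660.00
  $40.00 + 12% × ($3,660.00 − $800.00) = $40.00 + 12% × $2,860.00 = $383.20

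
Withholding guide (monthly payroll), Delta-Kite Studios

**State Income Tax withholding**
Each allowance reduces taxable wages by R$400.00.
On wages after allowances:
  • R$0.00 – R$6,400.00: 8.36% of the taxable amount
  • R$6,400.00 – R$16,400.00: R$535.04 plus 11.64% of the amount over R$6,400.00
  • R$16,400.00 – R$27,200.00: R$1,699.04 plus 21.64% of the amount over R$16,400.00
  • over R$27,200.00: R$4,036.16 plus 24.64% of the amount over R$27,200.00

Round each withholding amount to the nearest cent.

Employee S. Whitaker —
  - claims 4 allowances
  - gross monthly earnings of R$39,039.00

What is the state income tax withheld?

R$6,559.05

State Income Tax: taxable = R$39,039.00 − 4×R$400.00 = R$37,439.00
  R$4,036.16 + 24.64% × (R$37,439.00 − R$27,200.00) = R$4,036.16 + 24.64% × R$10,239.00 = R$6,559.05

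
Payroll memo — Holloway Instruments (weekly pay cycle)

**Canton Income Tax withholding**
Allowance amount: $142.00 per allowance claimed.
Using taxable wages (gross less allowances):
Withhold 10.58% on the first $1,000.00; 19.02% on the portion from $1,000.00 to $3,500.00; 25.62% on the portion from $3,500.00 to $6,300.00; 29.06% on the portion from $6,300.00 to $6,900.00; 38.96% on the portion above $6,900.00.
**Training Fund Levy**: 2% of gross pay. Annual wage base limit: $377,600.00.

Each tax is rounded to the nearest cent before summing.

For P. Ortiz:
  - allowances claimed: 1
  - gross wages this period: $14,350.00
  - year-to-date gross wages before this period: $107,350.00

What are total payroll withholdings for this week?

Canton Income Tax: taxable = $14,350.00 − 1×$142.00 = $14,208.00
  $1,473.02 + 38.96% × ($14,208.00 − $6,900.00) = $1,473.02 + 38.96% × $7,308.00 = $4,320.22
Training Fund Levy: 2% × $14,350.00 = $287.00
Total: $4,320.22 + $287.00 = $4,607.22

$4,607.22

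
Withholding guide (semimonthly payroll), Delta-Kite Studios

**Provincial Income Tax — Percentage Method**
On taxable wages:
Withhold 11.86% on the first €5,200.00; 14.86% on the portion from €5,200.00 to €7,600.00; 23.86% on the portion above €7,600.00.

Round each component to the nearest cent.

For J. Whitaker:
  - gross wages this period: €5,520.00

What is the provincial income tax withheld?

Provincial Income Tax: taxable = €5,520.00
  €616.72 + 14.86% × (€5,520.00 − €5,200.00) = €616.72 + 14.86% × €320.00 = €664.27

€664.27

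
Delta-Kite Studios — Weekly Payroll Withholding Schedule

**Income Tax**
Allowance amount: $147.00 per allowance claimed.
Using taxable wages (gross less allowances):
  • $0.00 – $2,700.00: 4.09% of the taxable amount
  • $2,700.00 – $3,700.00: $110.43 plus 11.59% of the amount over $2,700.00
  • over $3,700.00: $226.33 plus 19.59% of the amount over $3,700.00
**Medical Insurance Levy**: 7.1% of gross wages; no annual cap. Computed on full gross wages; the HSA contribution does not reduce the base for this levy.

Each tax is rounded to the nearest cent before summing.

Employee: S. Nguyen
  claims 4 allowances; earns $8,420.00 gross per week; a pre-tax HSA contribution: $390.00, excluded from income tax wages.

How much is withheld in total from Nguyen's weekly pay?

Income Tax: taxable = $8,420.00 − $390.00 − 4×$147.00 = $7,442.00
  $226.33 + 19.59% × ($7,442.00 − $3,700.00) = $226.33 + 19.59% × $3,742.00 = $959.39
Medical Insurance Levy: 7.1% × $8,420.00 = $597.82
Total: $959.39 + $597.82 = $1,557.21

$1,557.21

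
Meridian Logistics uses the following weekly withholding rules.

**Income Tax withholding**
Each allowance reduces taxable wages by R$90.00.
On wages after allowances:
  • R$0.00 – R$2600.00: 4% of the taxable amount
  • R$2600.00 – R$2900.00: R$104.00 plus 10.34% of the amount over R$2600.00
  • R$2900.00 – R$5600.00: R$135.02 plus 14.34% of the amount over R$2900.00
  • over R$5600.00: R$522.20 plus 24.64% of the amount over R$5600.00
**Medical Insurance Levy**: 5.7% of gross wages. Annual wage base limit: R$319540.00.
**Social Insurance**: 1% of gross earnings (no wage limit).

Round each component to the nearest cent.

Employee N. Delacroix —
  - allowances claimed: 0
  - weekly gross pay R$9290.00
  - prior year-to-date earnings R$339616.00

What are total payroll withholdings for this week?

R$1524.32

Income Tax: taxable = R$9290.00
  R$522.20 + 24.64% × (R$9290.00 − R$5600.00) = R$522.20 + 24.64% × R$3690.00 = R$1431.42
Medical Insurance Levy: YTD R$339616.00 ≥ cap R$319540.00 → R$0.00
Social Insurance: 1% × R$9290.00 = R$92.90
Total: R$1431.42 + R$0.00 + R$92.90 = R$1524.32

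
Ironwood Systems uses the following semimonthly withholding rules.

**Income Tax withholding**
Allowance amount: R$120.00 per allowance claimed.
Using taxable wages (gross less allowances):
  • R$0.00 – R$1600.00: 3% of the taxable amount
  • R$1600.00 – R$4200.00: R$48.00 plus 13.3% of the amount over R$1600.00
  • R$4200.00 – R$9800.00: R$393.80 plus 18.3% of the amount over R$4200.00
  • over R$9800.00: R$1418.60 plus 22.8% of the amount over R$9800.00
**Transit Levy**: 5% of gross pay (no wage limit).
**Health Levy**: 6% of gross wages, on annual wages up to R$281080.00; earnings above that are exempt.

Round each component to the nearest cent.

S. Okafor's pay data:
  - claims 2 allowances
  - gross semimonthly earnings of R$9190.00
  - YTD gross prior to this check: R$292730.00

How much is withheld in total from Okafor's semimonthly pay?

R$1722.55

Income Tax: taxable = R$9190.00 − 2×R$120.00 = R$8950.00
  R$393.80 + 18.3% × (R$8950.00 − R$4200.00) = R$393.80 + 18.3% × R$4750.00 = R$1263.05
Transit Levy: 5% × R$9190.00 = R$459.50
Health Levy: YTD R$292730.00 ≥ cap R$281080.00 → R$0.00
Total: R$1263.05 + R$459.50 + R$0.00 = R$1722.55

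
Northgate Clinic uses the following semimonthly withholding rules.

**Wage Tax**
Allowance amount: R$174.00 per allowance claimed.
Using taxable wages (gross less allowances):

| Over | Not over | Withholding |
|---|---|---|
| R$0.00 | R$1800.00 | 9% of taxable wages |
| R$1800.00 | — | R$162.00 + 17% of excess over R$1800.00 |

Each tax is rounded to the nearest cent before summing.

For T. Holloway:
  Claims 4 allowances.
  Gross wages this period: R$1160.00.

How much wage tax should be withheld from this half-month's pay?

Wage Tax: taxable = R$1160.00 − 4×R$174.00 = R$464.00
  9% × R$464.00 = R$41.76

R$41.76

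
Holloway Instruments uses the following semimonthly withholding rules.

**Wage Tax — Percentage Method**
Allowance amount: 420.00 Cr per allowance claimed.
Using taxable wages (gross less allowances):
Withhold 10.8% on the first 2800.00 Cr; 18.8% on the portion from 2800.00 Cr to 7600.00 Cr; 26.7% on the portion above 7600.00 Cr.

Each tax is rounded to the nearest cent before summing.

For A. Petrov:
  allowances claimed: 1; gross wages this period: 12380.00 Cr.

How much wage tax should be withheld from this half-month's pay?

2368.92 Cr

Wage Tax: taxable = 12380.00 Cr − 1×420.00 Cr = 11960.00 Cr
  1204.80 Cr + 26.7% × (11960.00 Cr − 7600.00 Cr) = 1204.80 Cr + 26.7% × 4360.00 Cr = 2368.92 Cr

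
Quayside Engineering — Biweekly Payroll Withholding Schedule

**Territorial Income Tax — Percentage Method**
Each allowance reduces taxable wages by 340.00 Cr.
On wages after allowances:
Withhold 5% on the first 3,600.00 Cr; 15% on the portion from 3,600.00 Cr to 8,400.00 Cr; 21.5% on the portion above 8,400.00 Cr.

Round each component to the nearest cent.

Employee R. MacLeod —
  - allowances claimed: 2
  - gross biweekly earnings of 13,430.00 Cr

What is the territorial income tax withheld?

1,835.25 Cr

Territorial Income Tax: taxable = 13,430.00 Cr − 2×340.00 Cr = 12,750.00 Cr
  900.00 Cr + 21.5% × (12,750.00 Cr − 8,400.00 Cr) = 900.00 Cr + 21.5% × 4,350.00 Cr = 1,835.25 Cr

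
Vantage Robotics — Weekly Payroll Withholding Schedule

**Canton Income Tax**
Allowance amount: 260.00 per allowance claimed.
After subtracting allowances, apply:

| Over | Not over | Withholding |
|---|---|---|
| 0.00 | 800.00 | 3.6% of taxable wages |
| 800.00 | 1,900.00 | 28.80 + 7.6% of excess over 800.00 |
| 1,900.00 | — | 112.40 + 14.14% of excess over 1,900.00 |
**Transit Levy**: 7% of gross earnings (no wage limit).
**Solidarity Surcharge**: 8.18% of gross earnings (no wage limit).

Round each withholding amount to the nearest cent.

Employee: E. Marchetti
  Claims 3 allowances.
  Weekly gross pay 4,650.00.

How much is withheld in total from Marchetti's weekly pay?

Canton Income Tax: taxable = 4,650.00 − 3×260.00 = 3,870.00
  112.40 + 14.14% × (3,870.00 − 1,900.00) = 112.40 + 14.14% × 1,970.00 = 390.96
Transit Levy: 7% × 4,650.00 = 325.50
Solidarity Surcharge: 8.18% × 4,650.00 = 380.37
Total: 390.96 + 325.50 + 380.37 = 1,096.83

1,096.83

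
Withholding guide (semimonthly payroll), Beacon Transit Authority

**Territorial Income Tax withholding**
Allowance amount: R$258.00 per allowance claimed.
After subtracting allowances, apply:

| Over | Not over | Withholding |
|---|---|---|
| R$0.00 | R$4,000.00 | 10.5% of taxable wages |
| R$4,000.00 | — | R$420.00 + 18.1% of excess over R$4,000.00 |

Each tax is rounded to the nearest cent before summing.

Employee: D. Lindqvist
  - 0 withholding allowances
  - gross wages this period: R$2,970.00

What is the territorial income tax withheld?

R$311.85

Territorial Income Tax: taxable = R$2,970.00
  10.5% × R$2,970.00 = R$311.85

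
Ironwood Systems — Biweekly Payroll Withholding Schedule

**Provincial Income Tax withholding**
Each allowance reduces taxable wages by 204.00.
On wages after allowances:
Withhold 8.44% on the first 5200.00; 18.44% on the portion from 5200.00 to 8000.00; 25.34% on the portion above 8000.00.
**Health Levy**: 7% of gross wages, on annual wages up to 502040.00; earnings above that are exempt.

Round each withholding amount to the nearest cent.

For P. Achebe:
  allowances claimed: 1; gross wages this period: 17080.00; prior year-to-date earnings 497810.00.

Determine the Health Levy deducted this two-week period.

296.10

Health Levy: cap 502040.00 − YTD 497810.00 = 4230.00 subject; 7% × 4230.00 = 296.10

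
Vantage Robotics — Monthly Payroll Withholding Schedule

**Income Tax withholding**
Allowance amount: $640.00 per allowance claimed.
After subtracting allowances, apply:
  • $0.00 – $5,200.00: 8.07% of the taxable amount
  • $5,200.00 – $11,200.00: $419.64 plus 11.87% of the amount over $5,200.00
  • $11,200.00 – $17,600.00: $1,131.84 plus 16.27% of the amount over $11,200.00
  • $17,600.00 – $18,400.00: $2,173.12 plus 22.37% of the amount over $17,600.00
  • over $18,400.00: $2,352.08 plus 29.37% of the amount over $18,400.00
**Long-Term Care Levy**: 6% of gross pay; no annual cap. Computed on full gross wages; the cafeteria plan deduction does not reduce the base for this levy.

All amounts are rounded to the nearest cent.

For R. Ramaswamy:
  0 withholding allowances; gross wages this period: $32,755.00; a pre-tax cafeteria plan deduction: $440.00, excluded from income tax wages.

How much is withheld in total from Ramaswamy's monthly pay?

$8,404.22

Income Tax: taxable = $32,755.00 − $440.00 = $32,315.00
  $2,352.08 + 29.37% × ($32,315.00 − $18,400.00) = $2,352.08 + 29.37% × $13,915.00 = $6,438.92
Long-Term Care Levy: 6% × $32,755.00 = $1,965.30
Total: $6,438.92 + $1,965.30 = $8,404.22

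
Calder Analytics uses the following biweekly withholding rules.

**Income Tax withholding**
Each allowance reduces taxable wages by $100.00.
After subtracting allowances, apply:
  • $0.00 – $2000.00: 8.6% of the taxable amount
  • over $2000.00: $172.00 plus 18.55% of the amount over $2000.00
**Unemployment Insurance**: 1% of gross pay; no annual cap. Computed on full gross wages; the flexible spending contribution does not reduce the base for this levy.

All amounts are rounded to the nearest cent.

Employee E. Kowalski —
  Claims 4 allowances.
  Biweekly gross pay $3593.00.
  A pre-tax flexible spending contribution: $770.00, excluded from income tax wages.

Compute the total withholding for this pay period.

Income Tax: taxable = $3593.00 − $770.00 − 4×$100.00 = $2423.00
  $172.00 + 18.55% × ($2423.00 − $2000.00) = $172.00 + 18.55% × $423.00 = $250.47
Unemployment Insurance: 1% × $3593.00 = $35.93
Total: $250.47 + $35.93 = $286.40

$286.40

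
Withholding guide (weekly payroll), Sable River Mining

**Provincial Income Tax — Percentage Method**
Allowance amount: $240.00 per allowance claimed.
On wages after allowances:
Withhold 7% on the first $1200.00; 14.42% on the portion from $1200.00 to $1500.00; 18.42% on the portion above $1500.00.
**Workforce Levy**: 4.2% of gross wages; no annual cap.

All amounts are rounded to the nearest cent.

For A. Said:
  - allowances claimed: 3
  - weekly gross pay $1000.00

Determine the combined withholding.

Provincial Income Tax: taxable = $1000.00 − 3×$240.00 = $280.00
  7% × $280.00 = $19.60
Workforce Levy: 4.2% × $1000.00 = $42.00
Total: $19.60 + $42.00 = $61.60

$61.60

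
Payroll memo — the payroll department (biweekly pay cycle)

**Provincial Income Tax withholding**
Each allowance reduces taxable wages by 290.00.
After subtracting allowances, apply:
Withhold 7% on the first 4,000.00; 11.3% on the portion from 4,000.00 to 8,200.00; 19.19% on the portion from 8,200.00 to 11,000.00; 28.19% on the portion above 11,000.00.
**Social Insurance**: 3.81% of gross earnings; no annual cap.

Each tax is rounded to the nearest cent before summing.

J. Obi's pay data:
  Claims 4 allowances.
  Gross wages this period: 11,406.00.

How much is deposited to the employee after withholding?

Provincial Income Tax: taxable = 11,406.00 − 4×290.00 = 10,246.00
  754.60 + 19.19% × (10,246.00 − 8,200.00) = 754.60 + 19.19% × 2,046.00 = 1,147.23
Social Insurance: 3.81% × 11,406.00 = 434.57
Total withheld: 1,147.23 + 434.57 = 1,581.80
Net pay: 11,406.00 − 1,581.80 = 9,824.20

9,824.20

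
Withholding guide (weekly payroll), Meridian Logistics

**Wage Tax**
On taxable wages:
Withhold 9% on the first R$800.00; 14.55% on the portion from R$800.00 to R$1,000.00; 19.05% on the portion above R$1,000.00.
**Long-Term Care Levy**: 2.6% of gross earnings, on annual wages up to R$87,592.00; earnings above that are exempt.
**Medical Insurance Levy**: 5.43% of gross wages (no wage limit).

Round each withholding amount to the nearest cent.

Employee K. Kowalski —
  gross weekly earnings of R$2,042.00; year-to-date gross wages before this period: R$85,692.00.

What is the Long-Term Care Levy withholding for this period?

Long-Term Care Levy: cap R$87,592.00 − YTD R$85,692.00 = R$1,900.00 subject; 2.6% × R$1,900.00 = R$49.40

R$49.40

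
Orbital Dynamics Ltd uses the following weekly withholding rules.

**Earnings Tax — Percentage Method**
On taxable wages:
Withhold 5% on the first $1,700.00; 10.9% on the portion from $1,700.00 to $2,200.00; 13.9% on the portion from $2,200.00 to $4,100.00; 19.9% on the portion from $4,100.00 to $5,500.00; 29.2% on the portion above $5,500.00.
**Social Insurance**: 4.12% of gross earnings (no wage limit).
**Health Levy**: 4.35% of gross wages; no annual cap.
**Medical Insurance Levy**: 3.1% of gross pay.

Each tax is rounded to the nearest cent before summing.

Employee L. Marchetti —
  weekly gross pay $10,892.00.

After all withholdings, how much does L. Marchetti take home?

Earnings Tax: taxable = $10,892.00
  $682.20 + 29.2% × ($10,892.00 − $5,500.00) = $682.20 + 29.2% × $5,392.00 = $2,256.66
Social Insurance: 4.12% × $10,892.00 = $448.75
Health Levy: 4.35% × $10,892.00 = $473.80
Medical Insurance Levy: 3.1% × $10,892.00 = $337.65
Total withheld: $2,256.66 + $448.75 + $473.80 + $337.65 = $3,516.86
Net pay: $10,892.00 − $3,516.86 = $7,375.14

$7,375.14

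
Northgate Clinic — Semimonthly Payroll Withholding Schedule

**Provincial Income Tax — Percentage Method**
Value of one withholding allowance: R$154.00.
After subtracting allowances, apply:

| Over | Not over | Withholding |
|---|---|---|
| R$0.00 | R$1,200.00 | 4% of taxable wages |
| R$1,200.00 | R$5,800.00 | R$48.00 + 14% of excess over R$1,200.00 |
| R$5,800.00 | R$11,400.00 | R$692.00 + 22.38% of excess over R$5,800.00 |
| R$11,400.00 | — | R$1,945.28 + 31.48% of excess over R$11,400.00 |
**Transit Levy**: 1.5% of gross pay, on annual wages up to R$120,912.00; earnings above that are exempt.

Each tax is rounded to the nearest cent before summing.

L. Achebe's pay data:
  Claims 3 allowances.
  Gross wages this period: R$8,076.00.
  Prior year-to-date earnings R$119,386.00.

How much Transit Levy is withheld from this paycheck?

Transit Levy: cap R$120,912.00 − YTD R$119,386.00 = R$1,526.00 subject; 1.5% × R$1,526.00 = R$22.89

R$22.89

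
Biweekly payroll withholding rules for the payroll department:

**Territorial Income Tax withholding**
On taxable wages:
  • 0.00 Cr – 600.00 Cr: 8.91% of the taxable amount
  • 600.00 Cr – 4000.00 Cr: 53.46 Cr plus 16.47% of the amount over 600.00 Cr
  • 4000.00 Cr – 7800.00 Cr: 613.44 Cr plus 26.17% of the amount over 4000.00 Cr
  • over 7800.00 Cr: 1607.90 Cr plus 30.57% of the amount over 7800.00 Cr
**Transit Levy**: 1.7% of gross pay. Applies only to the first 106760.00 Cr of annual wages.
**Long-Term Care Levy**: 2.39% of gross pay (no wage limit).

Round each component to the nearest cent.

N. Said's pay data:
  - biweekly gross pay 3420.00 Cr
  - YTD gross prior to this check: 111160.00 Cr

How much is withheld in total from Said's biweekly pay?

599.65 Cr

Territorial Income Tax: taxable = 3420.00 Cr
  53.46 Cr + 16.47% × (3420.00 Cr − 600.00 Cr) = 53.46 Cr + 16.47% × 2820.00 Cr = 517.91 Cr
Transit Levy: YTD 111160.00 Cr ≥ cap 106760.00 Cr → 0.00 Cr
Long-Term Care Levy: 2.39% × 3420.00 Cr = 81.74 Cr
Total: 517.91 Cr + 0.00 Cr + 81.74 Cr = 599.65 Cr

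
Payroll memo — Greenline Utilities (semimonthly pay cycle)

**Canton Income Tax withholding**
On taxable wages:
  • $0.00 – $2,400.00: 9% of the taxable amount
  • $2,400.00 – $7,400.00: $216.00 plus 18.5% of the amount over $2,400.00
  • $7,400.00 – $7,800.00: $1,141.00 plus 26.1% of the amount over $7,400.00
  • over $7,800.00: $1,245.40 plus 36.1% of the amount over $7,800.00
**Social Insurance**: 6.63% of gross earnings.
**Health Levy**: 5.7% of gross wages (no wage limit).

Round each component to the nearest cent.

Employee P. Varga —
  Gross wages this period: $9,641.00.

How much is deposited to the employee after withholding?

$6,542.26

Canton Income Tax: taxable = $9,641.00
  $1,245.40 + 36.1% × ($9,641.00 − $7,800.00) = $1,245.40 + 36.1% × $1,841.00 = $1,910.00
Social Insurance: 6.63% × $9,641.00 = $639.20
Health Levy: 5.7% × $9,641.00 = $549.54
Total withheld: $1,910.00 + $639.20 + $549.54 = $3,098.74
Net pay: $9,641.00 − $3,098.74 = $6,542.26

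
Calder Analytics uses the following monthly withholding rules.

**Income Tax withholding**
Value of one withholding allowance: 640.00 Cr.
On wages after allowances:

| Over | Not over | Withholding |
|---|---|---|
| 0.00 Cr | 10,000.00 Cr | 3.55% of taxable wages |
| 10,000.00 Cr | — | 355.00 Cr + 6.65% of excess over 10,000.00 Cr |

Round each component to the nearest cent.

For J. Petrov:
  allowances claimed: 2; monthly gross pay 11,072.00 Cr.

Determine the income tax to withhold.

Income Tax: taxable = 11,072.00 Cr − 2×640.00 Cr = 9,792.00 Cr
  3.55% × 9,792.00 Cr = 347.62 Cr

347.62 Cr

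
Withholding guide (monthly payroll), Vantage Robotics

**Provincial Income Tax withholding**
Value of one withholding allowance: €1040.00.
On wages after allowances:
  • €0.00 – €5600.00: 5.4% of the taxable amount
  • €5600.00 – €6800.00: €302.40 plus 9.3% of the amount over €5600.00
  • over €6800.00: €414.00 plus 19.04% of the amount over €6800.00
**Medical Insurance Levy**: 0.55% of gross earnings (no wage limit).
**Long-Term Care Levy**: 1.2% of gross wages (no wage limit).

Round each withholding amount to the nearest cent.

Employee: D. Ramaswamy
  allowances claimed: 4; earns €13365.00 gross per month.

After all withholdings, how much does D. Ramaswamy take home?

€12259.20

Provincial Income Tax: taxable = €13365.00 − 4×€1040.00 = €9205.00
  €414.00 + 19.04% × (€9205.00 − €6800.00) = €414.00 + 19.04% × €2405.00 = €871.91
Medical Insurance Levy: 0.55% × €13365.00 = €73.51
Long-Term Care Levy: 1.2% × €13365.00 = €160.38
Total withheld: €871.91 + €73.51 + €160.38 = €1105.80
Net pay: €13365.00 − €1105.80 = €12259.20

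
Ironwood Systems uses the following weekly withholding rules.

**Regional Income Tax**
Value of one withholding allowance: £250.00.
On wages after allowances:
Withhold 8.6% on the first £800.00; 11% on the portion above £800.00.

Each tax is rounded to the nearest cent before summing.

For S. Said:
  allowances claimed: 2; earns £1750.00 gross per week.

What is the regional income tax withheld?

£118.30

Regional Income Tax: taxable = £1750.00 − 2×£250.00 = £1250.00
  £68.80 + 11% × (£1250.00 − £800.00) = £68.80 + 11% × £450.00 = £118.30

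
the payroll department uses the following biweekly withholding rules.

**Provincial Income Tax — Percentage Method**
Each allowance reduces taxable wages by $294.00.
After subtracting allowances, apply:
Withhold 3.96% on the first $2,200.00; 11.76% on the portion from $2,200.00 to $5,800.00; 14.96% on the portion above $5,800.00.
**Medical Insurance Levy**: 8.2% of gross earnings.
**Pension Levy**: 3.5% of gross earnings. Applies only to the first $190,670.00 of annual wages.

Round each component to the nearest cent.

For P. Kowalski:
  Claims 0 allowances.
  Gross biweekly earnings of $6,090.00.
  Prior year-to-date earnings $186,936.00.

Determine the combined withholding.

$1,183.93

Provincial Income Tax: taxable = $6,090.00
  $510.48 + 14.96% × ($6,090.00 − $5,800.00) = $510.48 + 14.96% × $290.00 = $553.86
Medical Insurance Levy: 8.2% × $6,090.00 = $499.38
Pension Levy: cap $190,670.00 − YTD $186,936.00 = $3,734.00 subject; 3.5% × $3,734.00 = $130.69
Total: $553.86 + $499.38 + $130.69 = $1,183.93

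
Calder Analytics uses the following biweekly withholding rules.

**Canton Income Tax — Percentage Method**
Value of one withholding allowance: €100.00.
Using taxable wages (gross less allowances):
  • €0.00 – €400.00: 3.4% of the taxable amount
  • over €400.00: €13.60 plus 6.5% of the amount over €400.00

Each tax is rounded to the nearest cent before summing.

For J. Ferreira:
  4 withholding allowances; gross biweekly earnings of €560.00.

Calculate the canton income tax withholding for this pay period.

Canton Income Tax: taxable = €560.00 − 4×€100.00 = €160.00
  3.4% × €160.00 = €5.44

€5.44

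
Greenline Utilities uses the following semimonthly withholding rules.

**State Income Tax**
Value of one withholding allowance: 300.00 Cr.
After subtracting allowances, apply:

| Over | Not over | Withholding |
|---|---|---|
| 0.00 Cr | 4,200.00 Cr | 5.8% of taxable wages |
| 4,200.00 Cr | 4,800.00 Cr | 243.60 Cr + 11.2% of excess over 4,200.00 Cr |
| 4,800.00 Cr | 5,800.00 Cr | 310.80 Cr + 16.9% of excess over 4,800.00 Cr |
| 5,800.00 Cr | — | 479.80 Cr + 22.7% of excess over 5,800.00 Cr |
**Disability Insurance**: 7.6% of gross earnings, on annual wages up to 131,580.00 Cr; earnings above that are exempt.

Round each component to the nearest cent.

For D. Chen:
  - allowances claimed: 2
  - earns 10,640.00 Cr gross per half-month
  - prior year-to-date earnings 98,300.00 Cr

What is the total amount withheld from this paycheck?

State Income Tax: taxable = 10,640.00 Cr − 2×300.00 Cr = 10,040.00 Cr
  479.80 Cr + 22.7% × (10,040.00 Cr − 5,800.00 Cr) = 479.80 Cr + 22.7% × 4,240.00 Cr = 1,442.28 Cr
Disability Insurance: 7.6% × 10,640.00 Cr = 808.64 Cr
Total: 1,442.28 Cr + 808.64 Cr = 2,250.92 Cr

2,250.92 Cr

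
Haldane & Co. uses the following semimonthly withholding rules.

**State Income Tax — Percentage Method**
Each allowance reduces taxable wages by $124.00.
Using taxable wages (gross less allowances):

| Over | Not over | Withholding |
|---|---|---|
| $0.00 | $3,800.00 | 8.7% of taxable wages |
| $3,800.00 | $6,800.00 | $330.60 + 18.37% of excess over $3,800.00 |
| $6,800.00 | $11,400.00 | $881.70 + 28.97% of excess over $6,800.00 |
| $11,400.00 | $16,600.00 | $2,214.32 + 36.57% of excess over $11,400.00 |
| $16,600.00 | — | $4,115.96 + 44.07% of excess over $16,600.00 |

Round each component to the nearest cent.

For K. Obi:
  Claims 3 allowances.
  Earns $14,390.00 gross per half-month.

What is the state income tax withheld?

$3,171.72

State Income Tax: taxable = $14,390.00 − 3×$124.00 = $14,018.00
  $2,214.32 + 36.57% × ($14,018.00 − $11,400.00) = $2,214.32 + 36.57% × $2,618.00 = $3,171.72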